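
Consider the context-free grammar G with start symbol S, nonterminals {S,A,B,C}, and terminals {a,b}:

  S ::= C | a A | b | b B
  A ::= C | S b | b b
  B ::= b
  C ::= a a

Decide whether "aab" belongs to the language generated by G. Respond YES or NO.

Convert to CNF:
  S -> T0 B | T1 A | T1 T1 | b
  A -> S T0 | T0 T0 | T1 T1
  B -> b
  C -> T1 T1
  T0 -> b
  T1 -> a

Fill CYK table bottom-up:
  T[0,0] 'a' = {T1}  orig:{}
  T[1,1] 'a' = {T1}  orig:{}
  T[2,2] 'b' = {B,S,T0}  orig:{B,S}
  T[0,1] 'aa' = {A,C,S}
  T[1,2] 'ab' = ∅
  T[0,2] 'aab' = {A}

S ∉ T[0,2] ⇒ NO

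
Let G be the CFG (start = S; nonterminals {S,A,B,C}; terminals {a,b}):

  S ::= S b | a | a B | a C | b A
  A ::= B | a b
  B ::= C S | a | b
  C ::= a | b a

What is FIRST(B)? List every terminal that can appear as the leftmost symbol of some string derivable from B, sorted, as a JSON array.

FIRST sets, iterate to fixpoint:
round 1:
  A via A→a b: +{a}
  B via B→a: +{a}
  B via B→b: +{b}
  C via C→a: +{a}
  C via C→b a: +{b}
  S via S→a: +{a}
  S via S→b A: +{b}
  FIRST[S]={a,b}  FIRST[A]={a}  FIRST[B]={a,b}  FIRST[C]={a,b}
round 2:
  A via A→B: +{b}
  FIRST[S]={a,b}  FIRST[A]={a,b}  FIRST[B]={a,b}  FIRST[C]={a,b}
round 3: (stable)
  FIRST[S]={a,b}  FIRST[A]={a,b}  FIRST[B]={a,b}  FIRST[C]={a,b}

FIRST(B) = ["a", "b"]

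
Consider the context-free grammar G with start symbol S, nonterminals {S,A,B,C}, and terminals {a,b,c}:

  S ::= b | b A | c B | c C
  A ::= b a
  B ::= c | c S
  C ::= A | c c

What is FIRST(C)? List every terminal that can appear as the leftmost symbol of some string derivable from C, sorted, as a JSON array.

FIRST sets, iterate to fixpoint:
round 1:
  A via A→b a: +{b}
  B via B→c: +{c}
  C via C→A: +{b}
  C via C→c c: +{c}
  S via S→b: +{b}
  S via S→c B: +{c}
  S: {b,c}  A: {b}  B: {c}  C: {b,c}
round 2: — fixpoint
  S: {b,c}  A: {b}  B: {c}  C: {b,c}

FIRST(C) = ["b", "c"]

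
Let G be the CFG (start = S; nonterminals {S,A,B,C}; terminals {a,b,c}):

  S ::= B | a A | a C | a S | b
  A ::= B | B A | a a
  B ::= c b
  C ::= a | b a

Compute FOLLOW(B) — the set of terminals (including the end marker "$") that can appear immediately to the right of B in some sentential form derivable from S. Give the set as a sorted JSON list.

Compute FIRST by fixpoint:
[1]
  A via A→a a: +{a}
  B via B→c b: +{c}
  C via C→a: +{a}
  C via C→b a: +{b}
  S via S→B: +{c}
  S via S→a A: +{a}
  S via S→b: +{b}
  FIRST[S]={a,b,c}  FIRST[A]={a}  FIRST[B]={c}  FIRST[C]={a,b}
[2]
  A via A→B: +{c}
  FIRST[S]={a,b,c}  FIRST[A]={a,c}  FIRST[B]={c}  FIRST[C]={a,b}
[3] (stable)
  FIRST[S]={a,b,c}  FIRST[A]={a,c}  FIRST[B]={c}  FIRST[C]={a,b}

FOLLOW sets:
initialize: $ ∈ FOLLOW(S)
pass 1:
  A→B A: FOLLOW(B) ⊇ FIRST(A) = {a,c}; new: +{a,c}
  S→B: FOLLOW(B) ⊇ FOLLOW(S) ⊇ {$}; new: +{$}
  S→a A: FOLLOW(A) ⊇ FOLLOW(S) ⊇ {$}; new: +{$}
  S→a C: FOLLOW(C) ⊇ FOLLOW(S) ⊇ {$}; new: +{$}
  FOLLOW(S)={$}  FOLLOW(A)={$}  FOLLOW(B)={$,a,c}  FOLLOW(C)={$}
pass 2: — fixpoint
  FOLLOW(S)={$}  FOLLOW(A)={$}  FOLLOW(B)={$,a,c}  FOLLOW(C)={$}

FOLLOW(B) = ["$", "a", "c"]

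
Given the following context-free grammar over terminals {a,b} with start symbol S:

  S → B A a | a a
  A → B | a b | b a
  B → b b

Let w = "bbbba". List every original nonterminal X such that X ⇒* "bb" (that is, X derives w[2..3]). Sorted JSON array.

CNF form of G:
  S -> B X2 | T0 T0
  A -> T0 T1 | T1 T0 | T1 T1
  B -> T1 T1
  T0 -> a
  T1 -> b
  X2 -> A T0

CYK fill (cells [i..j] with 2 ≤ i ≤ j ≤ 3 only):
  [2..2]={T1}  "b"  orig:{}
  [3..3]={T1}  "b"  orig:{}
  [2..3]={A,B}  "bb"

Original NTs in T[2,3] deriving "bb": ["A", "B"]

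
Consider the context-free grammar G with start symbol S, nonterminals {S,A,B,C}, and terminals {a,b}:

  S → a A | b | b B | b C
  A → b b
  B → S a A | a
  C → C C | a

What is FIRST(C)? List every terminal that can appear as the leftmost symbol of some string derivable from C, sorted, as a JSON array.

FIRST sets, iterate to fixpoint:
iter 1:
  A via A→b b: +{b}
  B via B→a: +{a}
  C via C→a: +{a}
  S via S→a A: +{a}
  S via S→b: +{b}
  FIRST(S)={a,b}  FIRST(A)={b}  FIRST(B)={a}  FIRST(C)={a}
iter 2:
  B via B→S a A: +{b}
  FIRST(S)={a,b}  FIRST(A)={b}  FIRST(B)={a,b}  FIRST(C)={a}
iter 3: — fixpoint
  FIRST(S)={a,b}  FIRST(A)={b}  FIRST(B)={a,b}  FIRST(C)={a}

FIRST(C) = ["a"]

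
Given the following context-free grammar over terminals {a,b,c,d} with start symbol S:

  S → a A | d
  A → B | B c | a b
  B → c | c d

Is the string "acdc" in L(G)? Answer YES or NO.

Convert to CNF:
  S -> T1 A | d
  A -> B T0 | T0 T3 | T1 T2 | c
  B -> T0 T3 | c
  T0 -> c
  T1 -> a
  T2 -> b
  T3 -> d

Fill CYK table bottom-up:
  T[0,0] 'a' = {T1}  orig:{}
  T[1,1] 'c' = {A,B,T0}  orig:{A,B}
  T[2,2] 'd' = {S,T3}  orig:{S}
  T[3,3] 'c' = {A,B,T0}  orig:{A,B}
  T[0,1] 'ac' = {S}
  T[1,2] 'cd' = {A,B}
  T[2,3] 'dc' = ∅
  T[0,2] 'acd' = {S}
  T[1,3] 'cdc' = {A}
  T[0,3] 'acdc' = {S}

S ∈ T[0,3] ⇒ YES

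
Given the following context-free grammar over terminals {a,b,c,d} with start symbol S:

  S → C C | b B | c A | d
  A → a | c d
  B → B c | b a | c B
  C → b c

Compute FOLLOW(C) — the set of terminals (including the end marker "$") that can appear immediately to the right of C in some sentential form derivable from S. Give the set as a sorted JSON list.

Compute FIRST by fixpoint:
round 1:
  A via A→a: +{a}
  A via A→c d: +{c}
  B via B→b a: +{b}
  B via B→c B: +{c}
  C via C→b c: +{b}
  S via S→C C: +{b}
  S via S→c A: +{c}
  S via S→d: +{d}
  S: {b,c,d}  A: {a,c}  B: {b,c}  C: {b}
round 2: done
  S: {b,c,d}  A: {a,c}  B: {b,c}  C: {b}

FOLLOW sets:
seed FOLLOW(S) with $
pass 1:
  B→B c: FOLLOW(B) ⊇ FIRST(c) = {c}; new: +{c}
  S→C C: FOLLOW(C) ⊇ FIRST(C) = {b}; new: +{b}
  S→C C: FOLLOW(C) ⊇ FOLLOW(S) ⊇ {$}; new: +{$}
  S→b B: FOLLOW(B) ⊇ FOLLOW(S) ⊇ {$}; new: +{$}
  S→c A: FOLLOW(A) ⊇ FOLLOW(S) ⊇ {$}; new: +{$}
  S: {$}  A: {$}  B: {$,c}  C: {$,b}
pass 2: — fixpoint
  S: {$}  A: {$}  B: {$,c}  C: {$,b}

FOLLOW(C) = ["$", "b"]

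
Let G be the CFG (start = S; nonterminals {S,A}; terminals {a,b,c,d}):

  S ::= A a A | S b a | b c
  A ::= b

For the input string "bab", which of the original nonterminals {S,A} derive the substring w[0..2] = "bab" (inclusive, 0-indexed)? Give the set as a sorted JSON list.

CNF form of G:
  S -> A X3 | S X4 | T1 T2
  A -> b
  T0 -> a
  T1 -> b
  T2 -> c
  X3 -> T0 A
  X4 -> T1 T0

CYK table (by increasing span) — only the sub-triangle for w[0..2]:
  [0..0]={A,T1}  "b"  orig:{A}
  [1..1]={T0}  "a"  orig:{}
  [2..2]={A,T1}  "b"  orig:{A}
  [0..1]={X4}  "ba"  orig:{}
  [1..2]={X3}  "ab"  orig:{}
  [0..2]={S}  "bab"

Original NTs in T[0,2] deriving "bab": ["S"]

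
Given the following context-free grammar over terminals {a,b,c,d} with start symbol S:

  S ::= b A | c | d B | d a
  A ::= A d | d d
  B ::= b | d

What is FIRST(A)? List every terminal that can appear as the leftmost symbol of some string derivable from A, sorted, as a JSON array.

FIRST iteration:
iter 1:
  A via A→d d: +{d}
  B via B→b: +{b}
  B via B→d: +{d}
  S via S→b A: +{b}
  S via S→c: +{c}
  S via S→d B: +{d}
  FIRST[S]={b,c,d}  FIRST[A]={d}  FIRST[B]={b,d}
iter 2: — fixpoint
  FIRST[S]={b,c,d}  FIRST[A]={d}  FIRST[B]={b,d}

FIRST(A) = ["d"]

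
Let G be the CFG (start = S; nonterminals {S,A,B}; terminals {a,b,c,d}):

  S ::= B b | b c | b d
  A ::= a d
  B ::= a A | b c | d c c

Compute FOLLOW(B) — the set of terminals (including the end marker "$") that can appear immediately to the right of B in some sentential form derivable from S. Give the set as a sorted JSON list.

FIRST sets, iterate to fixpoint:
round 1:
  A via A→a d: +{a}
  B via B→a A: +{a}
  B via B→b c: +{b}
  B via B→d c c: +{d}
  S via S→B b: +{a,b,d}
  S: {a,b,d}  A: {a}  B: {a,b,d}
round 2: (stable)
  S: {a,b,d}  A: {a}  B: {a,b,d}

Compute FOLLOW by fixpoint:
seed FOLLOW(S) with $
[1]
  S→B b: FOLLOW(B) ⊇ FIRST(b) = {b}; new: +{b}
  FOLLOW[S]={$}  FOLLOW[A]={}  FOLLOW[B]={b}
[2]
  B→a A: FOLLOW(A) ⊇ FOLLOW(B) ⊇ {b}; new: +{b}
  FOLLOW[S]={$}  FOLLOW[A]={b}  FOLLOW[B]={b}
[3] (stable)
  FOLLOW[S]={$}  FOLLOW[A]={b}  FOLLOW[B]={b}

FOLLOW(B) = ["b"]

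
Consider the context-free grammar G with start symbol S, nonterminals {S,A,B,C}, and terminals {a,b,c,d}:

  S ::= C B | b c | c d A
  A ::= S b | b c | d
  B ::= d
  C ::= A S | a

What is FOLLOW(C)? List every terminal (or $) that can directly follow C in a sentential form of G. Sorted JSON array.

FIRST iteration:
round 1:
  A via A→b c: +{b}
  A via A→d: +{d}
  B via B→d: +{d}
  C via C→A S: +{b,d}
  C via C→a: +{a}
  S via S→C B: +{a,b,d}
  S via S→c d A: +{c}
  S: {a,b,c,d}  A: {b,d}  B: {d}  C: {a,b,d}
round 2:
  A via A→S b: +{a,c}
  C via C→A S: +{c}
  S: {a,b,c,d}  A: {a,b,c,d}  B: {d}  C: {a,b,c,d}
round 3: — fixpoint
  S: {a,b,c,d}  A: {a,b,c,d}  B: {d}  C: {a,b,c,d}

FOLLOW sets:
FOLLOW(S) := {$}
[1]
  A→S b: FOLLOW(S) ⊇ FIRST(b) = {b}; new: +{b}
  C→A S: FOLLOW(A) ⊇ FIRST(S) = {a,b,c,d}; new: +{a,b,c,d}
  S→C B: FOLLOW(C) ⊇ FIRST(B) = {d}; new: +{d}
  S→C B: FOLLOW(B) ⊇ FOLLOW(S) ⊇ {$,b}; new: +{$,b}
  S→c d A: FOLLOW(A) ⊇ FOLLOW(S) ⊇ {$,b}; new: +{$}
  S: {$,b}  A: {$,a,b,c,d}  B: {$,b}  C: {d}
[2]
  C→A S: FOLLOW(S) ⊇ FOLLOW(C) ⊇ {d}; new: +{d}
  S→C B: FOLLOW(B) ⊇ FOLLOW(S) ⊇ {$,b,d}; new: +{d}
  S: {$,b,d}  A: {$,a,b,c,d}  B: {$,b,d}  C: {d}
[3] (no change)
  S: {$,b,d}  A: {$,a,b,c,d}  B: {$,b,d}  C: {d}

FOLLOW(C) = ["d"]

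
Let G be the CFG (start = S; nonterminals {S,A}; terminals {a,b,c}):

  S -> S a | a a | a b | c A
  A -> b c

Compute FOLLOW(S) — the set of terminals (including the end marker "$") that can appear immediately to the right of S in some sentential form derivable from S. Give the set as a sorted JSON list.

Compute FIRST by fixpoint:
round 1:
  A via A→b c: +{b}
  S via S→a a: +{a}
  S via S→c A: +{c}
  FIRST[S]={a,c}  FIRST[A]={b}
round 2: — fixpoint
  FIRST[S]={a,c}  FIRST[A]={b}

Compute FOLLOW by fixpoint:
initialize: $ ∈ FOLLOW(S)
pass 1:
  S→S a: FOLLOW(S) ⊇ FIRST(a) = {a}; new: +{a}
  S→c A: FOLLOW(A) ⊇ FOLLOW(S) ⊇ {$,a}; new: +{$,a}
  FOLLOW[S]={$,a}  FOLLOW[A]={$,a}
pass 2: — fixpoint
  FOLLOW[S]={$,a}  FOLLOW[A]={$,a}

FOLLOW(S) = ["$", "a"]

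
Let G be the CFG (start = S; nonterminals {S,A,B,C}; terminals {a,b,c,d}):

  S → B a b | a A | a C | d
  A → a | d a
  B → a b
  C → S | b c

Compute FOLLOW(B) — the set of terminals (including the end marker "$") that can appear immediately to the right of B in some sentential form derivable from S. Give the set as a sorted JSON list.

FIRST iteration:
[1]
  A via A→a: +{a}
  A via A→d a: +{d}
  B via B→a b: +{a}
  C via C→b c: +{b}
  S via S→B a b: +{a}
  S via S→d: +{d}
  FIRST[S]={a,d}  FIRST[A]={a,d}  FIRST[B]={a}  FIRST[C]={b}
[2]
  C via C→S: +{a,d}
  FIRST[S]={a,d}  FIRST[A]={a,d}  FIRST[B]={a}  FIRST[C]={a,b,d}
[3] (no change)
  FIRST[S]={a,d}  FIRST[A]={a,d}  FIRST[B]={a}  FIRST[C]={a,b,d}

Compute FOLLOW by fixpoint:
seed FOLLOW(S) with $
iter 1:
  S→B a b: FOLLOW(B) ⊇ FIRST(a) = {a}; new: +{a}
  S→a A: FOLLOW(A) ⊇ FOLLOW(S) ⊇ {$}; new: +{$}
  S→a C: FOLLOW(C) ⊇ FOLLOW(S) ⊇ {$}; new: +{$}
  S: {$}  A: {$}  B: {a}  C: {$}
iter 2: done
  S: {$}  A: {$}  B: {a}  C: {$}

FOLLOW(B) = ["a"]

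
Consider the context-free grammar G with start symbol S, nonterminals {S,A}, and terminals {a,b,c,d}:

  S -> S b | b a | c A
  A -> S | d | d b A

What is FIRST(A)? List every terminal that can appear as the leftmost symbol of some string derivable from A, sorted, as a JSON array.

FIRST sets, iterate to fixpoint:
[1]
  A via A→d: +{d}
  S via S→b a: +{b}
  S via S→c A: +{c}
  S: {b,c}  A: {d}
[2]
  A via A→S: +{b,c}
  S: {b,c}  A: {b,c,d}
[3] (no change)
  S: {b,c}  A: {b,c,d}

FIRST(A) = ["b", "c", "d"]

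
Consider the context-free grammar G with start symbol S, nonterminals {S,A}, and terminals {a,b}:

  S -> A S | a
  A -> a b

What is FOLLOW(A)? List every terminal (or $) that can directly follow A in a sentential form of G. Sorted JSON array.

Compute FIRST by fixpoint:
pass 1:
  A via A→a b: +{a}
  S via S→A S: +{a}
  FIRST(S)={a}  FIRST(A)={a}
pass 2: — fixpoint
  FIRST(S)={a}  FIRST(A)={a}

FOLLOW iteration:
FOLLOW(S) := {$}
[1]
  S→A S: FOLLOW(A) ⊇ FIRST(S) = {a}; new: +{a}
  FOLLOW(S)={$}  FOLLOW(A)={a}
[2] (no change)
  FOLLOW(S)={$}  FOLLOW(A)={a}

FOLLOW(A) = ["a"]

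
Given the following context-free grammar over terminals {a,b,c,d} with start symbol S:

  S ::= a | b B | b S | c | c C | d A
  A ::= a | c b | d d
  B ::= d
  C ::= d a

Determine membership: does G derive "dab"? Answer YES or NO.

Convert to CNF:
  S -> T0 C | T1 B | T1 S | T2 A | a | c
  A -> T0 T1 | T2 T2 | a
  B -> d
  C -> T2 T3
  T0 -> c
  T1 -> b
  T2 -> d
  T3 -> a

CYK fill:
  T[0,0] 'd' = {B,T2}  orig:{B}
  T[1,1] 'a' = {A,S,T3}  orig:{A,S}
  T[2,2] 'b' = {T1}  orig:{}
  T[0,1] 'da' = {C,S}
  T[1,2] 'ab' = ∅
  T[0,2] 'dab' = ∅

S ∉ T[0,2] ⇒ NO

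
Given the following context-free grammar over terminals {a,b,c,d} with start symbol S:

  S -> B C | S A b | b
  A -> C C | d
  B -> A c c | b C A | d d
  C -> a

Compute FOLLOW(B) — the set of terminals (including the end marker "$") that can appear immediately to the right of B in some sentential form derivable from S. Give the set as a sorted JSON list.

FIRST iteration:
round 1:
  A via A→d: +{d}
  B via B→A c c: +{d}
  B via B→b C A: +{b}
  C via C→a: +{a}
  S via S→B C: +{b,d}
  FIRST[S]={b,d}  FIRST[A]={d}  FIRST[B]={b,d}  FIRST[C]={a}
round 2:
  A via A→C C: +{a}
  B via B→A c c: +{a}
  S via S→B C: +{a}
  FIRST[S]={a,b,d}  FIRST[A]={a,d}  FIRST[B]={a,b,d}  FIRST[C]={a}
round 3: done
  FIRST[S]={a,b,d}  FIRST[A]={a,d}  FIRST[B]={a,b,d}  FIRST[C]={a}

FOLLOW sets:
seed FOLLOW(S) with $
pass 1:
  A→C C: FOLLOW(C) ⊇ FIRST(C) = {a}; new: +{a}
  B→A c c: FOLLOW(A) ⊇ FIRST(c) = {c}; new: +{c}
  B→b C A: FOLLOW(C) ⊇ FIRST(A) = {a,d}; new: +{d}
  S→B C: FOLLOW(B) ⊇ FIRST(C) = {a}; new: +{a}
  S→B C: FOLLOW(C) ⊇ FOLLOW(S) ⊇ {$}; new: +{$}
  S→S A b: FOLLOW(S) ⊇ FIRST(A) = {a,d}; new: +{a,d}
  S→S A b: FOLLOW(A) ⊇ FIRST(b) = {b}; new: +{b}
  FOLLOW(S)={$,a,d}  FOLLOW(A)={b,c}  FOLLOW(B)={a}  FOLLOW(C)={$,a,d}
pass 2:
  A→C C: FOLLOW(C) ⊇ FOLLOW(A) ⊇ {b,c}; new: +{b,c}
  B→b C A: FOLLOW(A) ⊇ FOLLOW(B) ⊇ {a}; new: +{a}
  FOLLOW(S)={$,a,d}  FOLLOW(A)={a,b,c}  FOLLOW(B)={a}  FOLLOW(C)={$,a,b,c,d}
pass 3: (stable)
  FOLLOW(S)={$,a,d}  FOLLOW(A)={a,b,c}  FOLLOW(B)={a}  FOLLOW(C)={$,a,b,c,d}

FOLLOW(B) = ["a"]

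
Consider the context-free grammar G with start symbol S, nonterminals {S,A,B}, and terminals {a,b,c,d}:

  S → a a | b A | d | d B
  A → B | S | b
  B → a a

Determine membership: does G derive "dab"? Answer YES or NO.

Convert to CNF:
  S -> T0 T0 | T1 A | T2 B | d
  A -> T0 T0 | T1 A | T2 B | b | d
  B -> T0 T0
  T0 -> a
  T1 -> b
  T2 -> d

CYK table (by increasing span):
  T[0,0] 'd' = {A,S,T2}  orig:{A,S}
  T[1,1] 'a' = {T0}  orig:{}
  T[2,2] 'b' = {A,T1}  orig:{A}
  T[0,1] 'da' = ∅
  T[1,2] 'ab' = ∅
  T[0,2] 'dab' = ∅

S ∉ T[0,2] ⇒ NO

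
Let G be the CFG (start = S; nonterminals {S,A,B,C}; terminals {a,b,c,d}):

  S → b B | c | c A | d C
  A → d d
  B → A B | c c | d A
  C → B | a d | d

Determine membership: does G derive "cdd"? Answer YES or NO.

CNF form of G:
  S -> T0 C | T1 A | T3 B | c
  A -> T0 T0
  B -> A B | T0 A | T1 T1
  C -> A B | T0 A | T1 T1 | T2 T0 | d
  T0 -> d
  T1 -> c
  T2 -> a
  T3 -> b

CYK fill:
  cell(0,0) c: {S,T1}  orig:{S}
  cell(1,1) d: {C,T0}  orig:{C}
  cell(2,2) d: {C,T0}  orig:{C}
  cell(0,1) cd: ∅
  cell(1,2) dd: {A,S}
  cell(0,2) cdd: {S}

S ∈ T[0,2] ⇒ YES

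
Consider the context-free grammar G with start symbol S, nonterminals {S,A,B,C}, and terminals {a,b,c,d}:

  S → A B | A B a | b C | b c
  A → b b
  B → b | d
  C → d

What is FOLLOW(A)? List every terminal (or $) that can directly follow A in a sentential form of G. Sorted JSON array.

FIRST sets, iterate to fixpoint:
pass 1:
  A via A→b b: +{b}
  B via B→b: +{b}
  B via B→d: +{d}
  C via C→d: +{d}
  S via S→A B: +{b}
  S: {b}  A: {b}  B: {b,d}  C: {d}
pass 2: (stable)
  S: {b}  A: {b}  B: {b,d}  C: {d}

FOLLOW iteration:
initialize: $ ∈ FOLLOW(S)
[1]
  S→A B: FOLLOW(A) ⊇ FIRST(B) = {b,d}; new: +{b,d}
  S→A B: FOLLOW(B) ⊇ FOLLOW(S) ⊇ {$}; new: +{$}
  S→A B a: FOLLOW(B) ⊇ FIRST(a) = {a}; new: +{a}
  S→b C: FOLLOW(C) ⊇ FOLLOW(S) ⊇ {$}; new: +{$}
  FOLLOW[S]={$}  FOLLOW[A]={b,d}  FOLLOW[B]={$,a}  FOLLOW[C]={$}
[2] (no change)
  FOLLOW[S]={$}  FOLLOW[A]={b,d}  FOLLOW[B]={$,a}  FOLLOW[C]={$}

FOLLOW(A) = ["b", "d"]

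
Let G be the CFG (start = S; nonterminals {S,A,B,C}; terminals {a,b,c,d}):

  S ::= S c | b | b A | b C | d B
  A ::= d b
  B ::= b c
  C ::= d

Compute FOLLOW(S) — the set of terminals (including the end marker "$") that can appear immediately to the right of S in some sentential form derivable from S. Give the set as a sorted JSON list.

FIRST iteration:
[1]
  A via A→d b: +{d}
  B via B→b c: +{b}
  C via C→d: +{d}
  S via S→b: +{b}
  S via S→d B: +{d}
  FIRST(S)={b,d}  FIRST(A)={d}  FIRST(B)={b}  FIRST(C)={d}
[2] — fixpoint
  FIRST(S)={b,d}  FIRST(A)={d}  FIRST(B)={b}  FIRST(C)={d}

FOLLOW sets:
FOLLOW(S) := {$}
[1]
  S→S c: FOLLOW(S) ⊇ FIRST(c) = {c}; new: +{c}
  S→b A: FOLLOW(A) ⊇ FOLLOW(S) ⊇ {$,c}; new: +{$,c}
  S→b C: FOLLOW(C) ⊇ FOLLOW(S) ⊇ {$,c}; new: +{$,c}
  S→d B: FOLLOW(B) ⊇ FOLLOW(S) ⊇ {$,c}; new: +{$,c}
  FOLLOW[S]={$,c}  FOLLOW[A]={$,c}  FOLLOW[B]={$,c}  FOLLOW[C]={$,c}
[2] (no change)
  FOLLOW[S]={$,c}  FOLLOW[A]={$,c}  FOLLOW[B]={$,c}  FOLLOW[C]={$,c}

FOLLOW(S) = ["$", "c"]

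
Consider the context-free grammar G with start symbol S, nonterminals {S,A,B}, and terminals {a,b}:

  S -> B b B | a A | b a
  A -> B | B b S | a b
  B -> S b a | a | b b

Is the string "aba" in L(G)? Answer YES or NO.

CNF form of G:
  S -> B X5 | T0 T1 | T1 A
  A -> B X2 | S X3 | T0 T0 | T1 T0 | a
  B -> S X4 | T0 T0 | a
  T0 -> b
  T1 -> a
  X2 -> T0 S
  X3 -> T0 T1
  X4 -> T0 T1
  X5 -> T0 B

CYK table (by increasing span):
  [0..0]={A,B,T1}  "a"  orig:{A,B}
  [1..1]={T0}  "b"  orig:{}
  [2..2]={A,B,T1}  "a"  orig:{A,B}
  [0..1]={A}  "ab"
  [1..2]={S,X3,X4,X5}  "ba"  orig:{S}
  [0..2]={S}  "aba"

S ∈ T[0,2] ⇒ YES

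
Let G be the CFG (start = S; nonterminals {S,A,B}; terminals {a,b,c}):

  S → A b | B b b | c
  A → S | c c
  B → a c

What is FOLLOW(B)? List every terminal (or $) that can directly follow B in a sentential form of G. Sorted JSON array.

FIRST iteration:
round 1:
  A via A→c c: +{c}
  B via B→a c: +{a}
  S via S→A b: +{c}
  S via S→B b b: +{a}
  FIRST[S]={a,c}  FIRST[A]={c}  FIRST[B]={a}
round 2:
  A via A→S: +{a}
  FIRST[S]={a,c}  FIRST[A]={a,c}  FIRST[B]={a}
round 3: (stable)
  FIRST[S]={a,c}  FIRST[A]={a,c}  FIRST[B]={a}

FOLLOW iteration:
initialize: $ ∈ FOLLOW(S)
pass 1:
  S→A b: FOLLOW(A) ⊇ FIRST(b) = {b}; new: +{b}
  S→B b b: FOLLOW(B) ⊇ FIRST(b) = {b}; new: +{b}
  FOLLOW(S)={$}  FOLLOW(A)={b}  FOLLOW(B)={b}
pass 2:
  A→S: FOLLOW(S) ⊇ FOLLOW(A) ⊇ {b}; new: +{b}
  FOLLOW(S)={$,b}  FOLLOW(A)={b}  FOLLOW(B)={b}
pass 3: (no change)
  FOLLOW(S)={$,b}  FOLLOW(A)={b}  FOLLOW(B)={b}

FOLLOW(B) = ["b"]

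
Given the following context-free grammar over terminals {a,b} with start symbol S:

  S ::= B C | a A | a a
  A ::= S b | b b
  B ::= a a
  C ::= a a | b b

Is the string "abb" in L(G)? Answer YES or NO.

CNF form of G:
  S -> B C | T1 A | T1 T1
  A -> S T0 | T0 T0
  B -> T1 T1
  C -> T0 T0 | T1 T1
  T0 -> b
  T1 -> a

CYK table (by increasing span):
  cell(0,0) a: {T1}  orig:{}
  cell(1,1) b: {T0}  orig:{}
  cell(2,2) b: {T0}  orig:{}
  cell(0,1) ab: ∅
  cell(1,2) bb: {A,C}
  cell(0,2) abb: {S}

S ∈ T[0,2] ⇒ YES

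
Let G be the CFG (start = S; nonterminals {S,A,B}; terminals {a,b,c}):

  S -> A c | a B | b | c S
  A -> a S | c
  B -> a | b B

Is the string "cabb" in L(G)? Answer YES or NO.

Convert to CNF:
  S -> A T2 | T0 B | T2 S | b
  A -> T0 S | c
  B -> T1 B | a
  T0 -> a
  T1 -> b
  T2 -> c

CYK table (by increasing span):
  cell(0,0) c: {A,T2}  orig:{A}
  cell(1,1) a: {B,T0}  orig:{B}
  cell(2,2) b: {S,T1}  orig:{S}
  cell(3,3) b: {S,T1}  orig:{S}
  cell(0,1) ca: ∅
  cell(1,2) ab: {A}
  cell(2,3) bb: ∅
  cell(0,2) cab: ∅
  cell(1,3) abb: ∅
  cell(0,3) cabb: ∅

S ∉ T[0,3] ⇒ NO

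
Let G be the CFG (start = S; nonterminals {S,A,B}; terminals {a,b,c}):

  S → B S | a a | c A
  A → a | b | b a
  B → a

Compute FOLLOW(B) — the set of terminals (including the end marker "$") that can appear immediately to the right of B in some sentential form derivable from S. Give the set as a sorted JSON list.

FIRST sets, iterate to fixpoint:
round 1:
  A via A→a: +{a}
  A via A→b: +{b}
  B via B→a: +{a}
  S via S→B S: +{a}
  S via S→c A: +{c}
  FIRST(S)={a,c}  FIRST(A)={a,b}  FIRST(B)={a}
round 2: (no change)
  FIRST(S)={a,c}  FIRST(A)={a,b}  FIRST(B)={a}

FOLLOW sets:
initialize: $ ∈ FOLLOW(S)
[1]
  S→B S: FOLLOW(B) ⊇ FIRST(S) = {a,c}; new: +{a,c}
  S→c A: FOLLOW(A) ⊇ FOLLOW(S) ⊇ {$}; new: +{$}
  FOLLOW[S]={$}  FOLLOW[A]={$}  FOLLOW[B]={a,c}
[2] — fixpoint
  FOLLOW[S]={$}  FOLLOW[A]={$}  FOLLOW[B]={a,c}

FOLLOW(B) = ["a", "c"]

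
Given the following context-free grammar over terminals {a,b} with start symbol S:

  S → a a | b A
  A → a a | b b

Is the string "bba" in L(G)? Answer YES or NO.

CNF form of G:
  S -> T0 T0 | T1 A
  A -> T0 T0 | T1 T1
  T0 -> a
  T1 -> b

CYK table (by increasing span):
  T[0,0] 'b' = {T1}  orig:{}
  T[1,1] 'b' = {T1}  orig:{}
  T[2,2] 'a' = {T0}  orig:{}
  T[0,1] 'bb' = {A}
  T[1,2] 'ba' = ∅
  T[0,2] 'bba' = ∅

S ∉ T[0,2] ⇒ NO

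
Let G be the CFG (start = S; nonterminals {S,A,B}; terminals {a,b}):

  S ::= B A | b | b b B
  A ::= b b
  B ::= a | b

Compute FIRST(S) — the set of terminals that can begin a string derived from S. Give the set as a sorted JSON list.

FIRST sets, iterate to fixpoint:
round 1:
  A via A→b b: +{b}
  B via B→a: +{a}
  B via B→b: +{b}
  S via S→B A: +{a,b}
  FIRST(S)={a,b}  FIRST(A)={b}  FIRST(B)={a,b}
round 2: (no change)
  FIRST(S)={a,b}  FIRST(A)={b}  FIRST(B)={a,b}

FIRST(S) = ["a", "b"]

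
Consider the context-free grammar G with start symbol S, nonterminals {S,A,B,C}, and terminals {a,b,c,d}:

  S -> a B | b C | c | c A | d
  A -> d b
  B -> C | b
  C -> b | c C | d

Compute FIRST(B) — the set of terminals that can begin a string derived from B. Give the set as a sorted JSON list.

Compute FIRST by fixpoint:
iter 1:
  A via A→d b: +{d}
  B via B→b: +{b}
  C via C→b: +{b}
  C via C→c C: +{c}
  C via C→d: +{d}
  S via S→a B: +{a}
  S via S→b C: +{b}
  S via S→c: +{c}
  S via S→d: +{d}
  FIRST[S]={a,b,c,d}  FIRST[A]={d}  FIRST[B]={b}  FIRST[C]={b,c,d}
iter 2:
  B via B→C: +{c,d}
  FIRST[S]={a,b,c,d}  FIRST[A]={d}  FIRST[B]={b,c,d}  FIRST[C]={b,c,d}
iter 3: (no change)
  FIRST[S]={a,b,c,d}  FIRST[A]={d}  FIRST[B]={b,c,d}  FIRST[C]={b,c,d}

FIRST(B) = ["b", "c", "d"]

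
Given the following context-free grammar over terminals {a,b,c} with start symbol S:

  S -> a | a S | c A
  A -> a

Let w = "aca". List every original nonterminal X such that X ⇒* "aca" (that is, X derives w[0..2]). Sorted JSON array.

CNF form of G:
  S -> T0 S | T1 A | a
  A -> a
  T0 -> a
  T1 -> c

Fill CYK table bottom-up — only the sub-triangle for w[0..2]:
  cell(0,0) a: {A,S,T0}  orig:{A,S}
  cell(1,1) c: {T1}  orig:{}
  cell(2,2) a: {A,S,T0}  orig:{A,S}
  cell(0,1) ac: ∅
  cell(1,2) ca: {S}
  cell(0,2) aca: {S}

Original NTs in T[0,2] deriving "aca": ["S"]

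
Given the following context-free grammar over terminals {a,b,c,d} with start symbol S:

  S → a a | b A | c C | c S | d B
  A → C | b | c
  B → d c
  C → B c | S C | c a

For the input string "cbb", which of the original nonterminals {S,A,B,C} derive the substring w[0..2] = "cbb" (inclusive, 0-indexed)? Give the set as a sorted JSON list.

Convert to CNF:
  S -> T0 C | T0 S | T1 T1 | T2 B | T3 A
  A -> B T0 | S C | T0 T1 | b | c
  B -> T2 T0
  C -> B T0 | S C | T0 T1
  T0 -> c
  T1 -> a
  T2 -> d
  T3 -> b

Fill CYK table bottom-up — only the sub-triangle for w[0..2]:
  T[0,0] 'c' = {A,T0}  orig:{A}
  T[1,1] 'b' = {A,T3}  orig:{A}
  T[2,2] 'b' = {A,T3}  orig:{A}
  T[0,1] 'cb' = ∅
  T[1,2] 'bb' = {S}
  T[0,2] 'cbb' = {S}

Original NTs in T[0,2] deriving "cbb": ["S"]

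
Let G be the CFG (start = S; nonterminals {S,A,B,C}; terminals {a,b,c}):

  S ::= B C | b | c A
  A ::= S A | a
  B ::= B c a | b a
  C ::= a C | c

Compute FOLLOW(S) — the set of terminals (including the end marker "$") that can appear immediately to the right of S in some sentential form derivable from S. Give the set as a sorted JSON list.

FIRST iteration:
pass 1:
  A via A→a: +{a}
  B via B→b a: +{b}
  C via C→a C: +{a}
  C via C→c: +{c}
  S via S→B C: +{b}
  S via S→c A: +{c}
  S: {b,c}  A: {a}  B: {b}  C: {a,c}
pass 2:
  A via A→S A: +{b,c}
  S: {b,c}  A: {a,b,c}  B: {b}  C: {a,c}
pass 3: (stable)
  S: {b,c}  A: {a,b,c}  B: {b}  C: {a,c}

Compute FOLLOW by fixpoint:
FOLLOW(S) := {$}
[1]
  A→S A: FOLLOW(S) ⊇ FIRST(A) = {a,b,c}; new: +{a,b,c}
  B→B c a: FOLLOW(B) ⊇ FIRST(c) = {c}; new: +{c}
  S→B C: FOLLOW(B) ⊇ FIRST(C) = {a,c}; new: +{a}
  S→B C: FOLLOW(C) ⊇ FOLLOW(S) ⊇ {$,a,b,c}; new: +{$,a,b,c}
  S→c A: FOLLOW(A) ⊇ FOLLOW(S) ⊇ {$,a,b,c}; new: +{$,a,b,c}
  FOLLOW(S)={$,a,b,c}  FOLLOW(A)={$,a,b,c}  FOLLOW(B)={a,c}  FOLLOW(C)={$,a,b,c}
[2] done
  FOLLOW(S)={$,a,b,c}  FOLLOW(A)={$,a,b,c}  FOLLOW(B)={a,c}  FOLLOW(C)={$,a,b,c}

FOLLOW(S) = ["$", "a", "b", "c"]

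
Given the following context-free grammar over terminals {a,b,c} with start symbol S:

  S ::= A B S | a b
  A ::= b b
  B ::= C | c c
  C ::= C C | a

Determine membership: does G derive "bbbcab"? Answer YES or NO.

Convert to CNF:
  S -> A X3 | T2 T0
  A -> T0 T0
  B -> C C | T1 T1 | a
  C -> C C | a
  T0 -> b
  T1 -> c
  T2 -> a
  X3 -> B S

CYK fill:
  cell(0,0) b: {T0}  orig:{}
  cell(1,1) b: {T0}  orig:{}
  cell(2,2) b: {T0}  orig:{}
  cell(3,3) c: {T1}  orig:{}
  cell(4,4) a: {B,C,T2}  orig:{B,C}
  cell(5,5) b: {T0}  orig:{}
  cell(0,1) bb: {A}
  cell(1,2) bb: {A}
  cell(2,3) bc: ∅
  cell(3,4) ca: ∅
  cell(4,5) ab: {S}
  cell(0,2) bbb: ∅
  cell(1,3) bbc: ∅
  cell(2,4) bca: ∅
  cell(3,5) cab: ∅
  cell(0,3) bbbc: ∅
  cell(1,4) bbca: ∅
  cell(2,5) bcab: ∅
  cell(0,4) bbbca: ∅
  cell(1,5) bbcab: ∅
  cell(0,5) bbbcab: ∅

S ∉ T[0,5] ⇒ NO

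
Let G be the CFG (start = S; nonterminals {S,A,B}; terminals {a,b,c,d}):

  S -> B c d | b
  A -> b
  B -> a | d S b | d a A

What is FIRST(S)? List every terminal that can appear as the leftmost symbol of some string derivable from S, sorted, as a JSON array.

FIRST sets, iterate to fixpoint:
iter 1:
  A via A→b: +{b}
  B via B→a: +{a}
  B via B→d S b: +{d}
  S via S→B c d: +{a,d}
  S via S→b: +{b}
  S: {a,b,d}  A: {b}  B: {a,d}
iter 2: (stable)
  S: {a,b,d}  A: {b}  B: {a,d}

FIRST(S) = ["a", "b", "d"]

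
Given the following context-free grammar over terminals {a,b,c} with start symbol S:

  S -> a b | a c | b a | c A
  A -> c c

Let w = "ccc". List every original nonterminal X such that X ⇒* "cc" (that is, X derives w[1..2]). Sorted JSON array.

Convert to CNF:
  S -> T0 A | T1 T0 | T1 T2 | T2 T1
  A -> T0 T0
  T0 -> c
  T1 -> a
  T2 -> b

CYK table (by increasing span) (cells [i..j] with 1 ≤ i ≤ j ≤ 2 only):
  T[1,1] 'c' = {T0}  orig:{}
  T[2,2] 'c' = {T0}  orig:{}
  T[1,2] 'cc' = {A}

Original NTs in T[1,2] deriving "cc": ["A"]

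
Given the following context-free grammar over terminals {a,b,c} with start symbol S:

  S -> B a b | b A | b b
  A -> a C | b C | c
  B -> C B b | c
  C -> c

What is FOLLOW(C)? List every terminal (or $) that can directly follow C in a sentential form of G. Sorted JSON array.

Compute FIRST by fixpoint:
round 1:
  A via A→a C: +{a}
  A via A→b C: +{b}
  A via A→c: +{c}
  B via B→c: +{c}
  C via C→c: +{c}
  S via S→B a b: +{c}
  S via S→b A: +{b}
  FIRST(S)={b,c}  FIRST(A)={a,b,c}  FIRST(B)={c}  FIRST(C)={c}
round 2: (no change)
  FIRST(S)={b,c}  FIRST(A)={a,b,c}  FIRST(B)={c}  FIRST(C)={c}

Compute FOLLOW by fixpoint:
seed FOLLOW(S) with $
[1]
  B→C B b: FOLLOW(C) ⊇ FIRST(B) = {c}; new: +{c}
  B→C B b: FOLLOW(B) ⊇ FIRST(b) = {b}; new: +{b}
  S→B a b: FOLLOW(B) ⊇ FIRST(a) = {a}; new: +{a}
  S→b A: FOLLOW(A) ⊇ FOLLOW(S) ⊇ {$}; new: +{$}
  S: {$}  A: {$}  B: {a,b}  C: {c}
[2]
  A→a C: FOLLOW(C) ⊇ FOLLOW(A) ⊇ {$}; new: +{$}
  S: {$}  A: {$}  B: {a,b}  C: {$,c}
[3] (no change)
  S: {$}  A: {$}  B: {a,b}  C: {$,c}

FOLLOW(C) = ["$", "c"]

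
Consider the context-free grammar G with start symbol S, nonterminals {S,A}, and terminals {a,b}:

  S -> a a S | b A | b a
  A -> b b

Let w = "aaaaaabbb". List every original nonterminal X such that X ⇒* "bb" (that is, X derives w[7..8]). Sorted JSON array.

Convert to CNF:
  S -> T0 A | T0 T1 | T1 X2
  A -> T0 T0
  T0 -> b
  T1 -> a
  X2 -> T1 S

Fill CYK table bottom-up (cells [i..j] with 7 ≤ i ≤ j ≤ 8 only):
  [7..7]={T0}  "b"  orig:{}
  [8..8]={T0}  "b"  orig:{}
  [7..8]={A}  "bb"

Original NTs in T[7,8] deriving "bb": ["A"]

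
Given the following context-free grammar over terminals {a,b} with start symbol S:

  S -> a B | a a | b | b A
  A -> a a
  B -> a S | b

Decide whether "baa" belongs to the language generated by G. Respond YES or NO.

CNF form of G:
  S -> T0 B | T0 T0 | T1 A | b
  A -> T0 T0
  B -> T0 S | b
  T0 -> a
  T1 -> b

Fill CYK table bottom-up:
  T[0,0] 'b' = {B,S,T1}  orig:{B,S}
  T[1,1] 'a' = {T0}  orig:{}
  T[2,2] 'a' = {T0}  orig:{}
  T[0,1] 'ba' = ∅
  T[1,2] 'aa' = {A,S}
  T[0,2] 'baa' = {S}

S ∈ T[0,2] ⇒ YES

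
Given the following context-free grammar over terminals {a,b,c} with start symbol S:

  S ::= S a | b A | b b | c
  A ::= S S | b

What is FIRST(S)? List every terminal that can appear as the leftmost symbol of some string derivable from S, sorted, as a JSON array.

FIRST sets, iterate to fixpoint:
round 1:
  A via A→b: +{b}
  S via S→b A: +{b}
  S via S→c: +{c}
  FIRST(S)={b,c}  FIRST(A)={b}
round 2:
  A via A→S S: +{c}
  FIRST(S)={b,c}  FIRST(A)={b,c}
round 3: — fixpoint
  FIRST(S)={b,c}  FIRST(A)={b,c}

FIRST(S) = ["b", "c"]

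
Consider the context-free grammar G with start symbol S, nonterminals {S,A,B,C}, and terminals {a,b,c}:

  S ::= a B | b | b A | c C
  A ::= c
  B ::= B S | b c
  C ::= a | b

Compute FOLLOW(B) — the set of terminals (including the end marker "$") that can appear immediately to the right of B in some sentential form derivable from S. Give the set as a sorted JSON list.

FIRST iteration:
[1]
  A via A→c: +{c}
  B via B→b c: +{b}
  C via C→a: +{a}
  C via C→b: +{b}
  S via S→a B: +{a}
  S via S→b: +{b}
  S via S→c C: +{c}
  FIRST(S)={a,b,c}  FIRST(A)={c}  FIRST(B)={b}  FIRST(C)={a,b}
[2] done
  FIRST(S)={a,b,c}  FIRST(A)={c}  FIRST(B)={b}  FIRST(C)={a,b}

FOLLOW iteration:
initialize: $ ∈ FOLLOW(S)
[1]
  B→B S: FOLLOW(B) ⊇ FIRST(S) = {a,b,c}; new: +{a,b,c}
  B→B S: FOLLOW(S) ⊇ FOLLOW(B) ⊇ {a,b,c}; new: +{a,b,c}
  S→a B: FOLLOW(B) ⊇ FOLLOW(S) ⊇ {$,a,b,c}; new: +{$}
  S→b A: FOLLOW(A) ⊇ FOLLOW(S) ⊇ {$,a,b,c}; new: +{$,a,b,c}
  S→c C: FOLLOW(C) ⊇ FOLLOW(S) ⊇ {$,a,b,c}; new: +{$,a,b,c}
  S: {$,a,b,c}  A: {$,a,b,c}  B: {$,a,b,c}  C: {$,a,b,c}
[2] done
  S: {$,a,b,c}  A: {$,a,b,c}  B: {$,a,b,c}  C: {$,a,b,c}

FOLLOW(B) = ["$", "a", "b", "c"]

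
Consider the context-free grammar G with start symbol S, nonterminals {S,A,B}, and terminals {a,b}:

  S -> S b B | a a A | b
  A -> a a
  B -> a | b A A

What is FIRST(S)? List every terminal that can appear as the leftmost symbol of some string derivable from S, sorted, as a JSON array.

Compute FIRST by fixpoint:
[1]
  A via A→a a: +{a}
  B via B→a: +{a}
  B via B→b A A: +{b}
  S via S→a a A: +{a}
  S via S→b: +{b}
  FIRST[S]={a,b}  FIRST[A]={a}  FIRST[B]={a,b}
[2] (stable)
  FIRST[S]={a,b}  FIRST[A]={a}  FIRST[B]={a,b}

FIRST(S) = ["a", "b"]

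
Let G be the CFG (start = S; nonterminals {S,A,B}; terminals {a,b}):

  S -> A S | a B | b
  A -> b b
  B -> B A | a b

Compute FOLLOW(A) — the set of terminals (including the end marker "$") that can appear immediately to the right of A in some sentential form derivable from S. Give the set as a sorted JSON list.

FIRST iteration:
iter 1:
  A via A→b b: +{b}
  B via B→a b: +{a}
  S via S→A S: +{b}
  S via S→a B: +{a}
  S: {a,b}  A: {b}  B: {a}
iter 2: (stable)
  S: {a,b}  A: {b}  B: {a}

FOLLOW iteration:
FOLLOW(S) := {$}
iter 1:
  B→B A: FOLLOW(B) ⊇ FIRST(A) = {b}; new: +{b}
  B→B A: FOLLOW(A) ⊇ FOLLOW(B) ⊇ {b}; new: +{b}
  S→A S: FOLLOW(A) ⊇ FIRST(S) = {a,b}; new: +{a}
  S→a B: FOLLOW(B) ⊇ FOLLOW(S) ⊇ {$}; new: +{$}
  S: {$}  A: {a,b}  B: {$,b}
iter 2:
  B→B A: FOLLOW(A) ⊇ FOLLOW(B) ⊇ {$,b}; new: +{$}
  S: {$}  A: {$,a,b}  B: {$,b}
iter 3: (stable)
  S: {$}  A: {$,a,b}  B: {$,b}

FOLLOW(A) = ["$", "a", "b"]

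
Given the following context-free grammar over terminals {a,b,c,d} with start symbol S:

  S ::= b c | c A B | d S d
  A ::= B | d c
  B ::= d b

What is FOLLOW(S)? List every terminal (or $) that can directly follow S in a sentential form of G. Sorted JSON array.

Compute FIRST by fixpoint:
iter 1:
  A via A→d c: +{d}
  B via B→d b: +{d}
  S via S→b c: +{b}
  S via S→c A B: +{c}
  S via S→d S d: +{d}
  FIRST(S)={b,c,d}  FIRST(A)={d}  FIRST(B)={d}
iter 2: — fixpoint
  FIRST(S)={b,c,d}  FIRST(A)={d}  FIRST(B)={d}

FOLLOW sets:
FOLLOW(S) := {$}
round 1:
  S→c A B: FOLLOW(A) ⊇ FIRST(B) = {d}; new: +{d}
  S→c A B: FOLLOW(B) ⊇ FOLLOW(S) ⊇ {$}; new: +{$}
  S→d S d: FOLLOW(S) ⊇ FIRST(d) = {d}; new: +{d}
  S: {$,d}  A: {d}  B: {$}
round 2:
  A→B: FOLLOW(B) ⊇ FOLLOW(A) ⊇ {d}; new: +{d}
  S: {$,d}  A: {d}  B: {$,d}
round 3: (stable)
  S: {$,d}  A: {d}  B: {$,d}

FOLLOW(S) = ["$", "d"]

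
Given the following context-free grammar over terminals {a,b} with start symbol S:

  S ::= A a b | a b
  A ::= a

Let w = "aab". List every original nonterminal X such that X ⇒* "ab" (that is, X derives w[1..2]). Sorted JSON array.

Convert to CNF:
  S -> A X2 | T0 T1
  A -> a
  T0 -> a
  T1 -> b
  X2 -> T0 T1

CYK table (by increasing span) (cells [i..j] with 1 ≤ i ≤ j ≤ 2 only):
  T[1,1] 'a' = {A,T0}  orig:{A}
  T[2,2] 'b' = {T1}  orig:{}
  T[1,2] 'ab' = {S,X2}  orig:{S}

Original NTs in T[1,2] deriving "ab": ["S"]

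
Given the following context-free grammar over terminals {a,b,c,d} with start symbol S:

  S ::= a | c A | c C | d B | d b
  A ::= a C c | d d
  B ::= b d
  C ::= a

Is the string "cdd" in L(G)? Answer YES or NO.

CNF form of G:
  S -> T1 A | T1 C | T2 B | T2 T3 | a
  A -> T0 X4 | T2 T2
  B -> T3 T2
  C -> a
  T0 -> a
  T1 -> c
  T2 -> d
  T3 -> b
  X4 -> C T1

Fill CYK table bottom-up:
  [0..0]={T1}  "c"  orig:{}
  [1..1]={T2}  "d"  orig:{}
  [2..2]={T2}  "d"  orig:{}
  [0..1]=∅  "cd"
  [1..2]={A}  "dd"
  [0..2]={S}  "cdd"

S ∈ T[0,2] ⇒ YES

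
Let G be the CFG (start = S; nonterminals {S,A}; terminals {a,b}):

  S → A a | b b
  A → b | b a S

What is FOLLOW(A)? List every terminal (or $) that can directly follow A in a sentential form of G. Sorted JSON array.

FIRST iteration:
round 1:
  A via A→b: +{b}
  S via S→A a: +{b}
  FIRST[S]={b}  FIRST[A]={b}
round 2: done
  FIRST[S]={b}  FIRST[A]={b}

Compute FOLLOW by fixpoint:
FOLLOW(S) := {$}
round 1:
  S→A a: FOLLOW(A) ⊇ FIRST(a) = {a}; new: +{a}
  S: {$}  A: {a}
round 2:
  A→b a S: FOLLOW(S) ⊇ FOLLOW(A) ⊇ {a}; new: +{a}
  S: {$,a}  A: {a}
round 3: (stable)
  S: {$,a}  A: {a}

FOLLOW(A) = ["a"]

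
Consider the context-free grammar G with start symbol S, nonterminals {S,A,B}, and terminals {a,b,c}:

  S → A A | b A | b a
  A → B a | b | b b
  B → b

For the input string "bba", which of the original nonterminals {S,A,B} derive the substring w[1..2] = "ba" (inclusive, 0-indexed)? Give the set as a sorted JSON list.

Convert to CNF:
  S -> A A | T1 A | T1 T0
  A -> B T0 | T1 T1 | b
  B -> b
  T0 -> a
  T1 -> b

CYK table (by increasing span) (cells [i..j] with 1 ≤ i ≤ j ≤ 2 only):
  cell(1,1) b: {A,B,T1}  orig:{A,B}
  cell(2,2) a: {T0}  orig:{}
  cell(1,2) ba: {A,S}

Original NTs in T[1,2] deriving "ba": ["A", "S"]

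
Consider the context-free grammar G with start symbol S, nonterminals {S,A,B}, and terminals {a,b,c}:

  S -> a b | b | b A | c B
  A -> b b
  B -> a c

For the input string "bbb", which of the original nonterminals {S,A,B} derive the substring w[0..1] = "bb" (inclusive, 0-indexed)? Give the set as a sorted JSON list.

CNF form of G:
  S -> T0 A | T1 T0 | T2 B | b
  A -> T0 T0
  B -> T1 T2
  T0 -> b
  T1 -> a
  T2 -> c

Fill CYK table bottom-up — only the sub-triangle for w[0..1]:
  T[0,0] 'b' = {S,T0}  orig:{S}
  T[1,1] 'b' = {S,T0}  orig:{S}
  T[0,1] 'bb' = {A}

Original NTs in T[0,1] deriving "bb": ["A"]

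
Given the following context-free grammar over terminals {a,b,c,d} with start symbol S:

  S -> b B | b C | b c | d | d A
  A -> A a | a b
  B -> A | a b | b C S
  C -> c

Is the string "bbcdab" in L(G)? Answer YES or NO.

CNF form of G:
  S -> T1 B | T1 C | T1 T2 | T3 A | d
  A -> A T0 | T0 T1
  B -> A T0 | T0 T1 | T1 X4
  C -> c
  T0 -> a
  T1 -> b
  T2 -> c
  T3 -> d
  X4 -> C S

CYK fill:
  cell(0,0) b: {T1}  orig:{}
  cell(1,1) b: {T1}  orig:{}
  cell(2,2) c: {C,T2}  orig:{C}
  cell(3,3) d: {S,T3}  orig:{S}
  cell(4,4) a: {T0}  orig:{}
  cell(5,5) b: {T1}  orig:{}
  cell(0,1) bb: ∅
  cell(1,2) bc: {S}
  cell(2,3) cd: {X4}  orig:{}
  cell(3,4) da: ∅
  cell(4,5) ab: {A,B}
  cell(0,2) bbc: ∅
  cell(1,3) bcd: {B}
  cell(2,4) cda: ∅
  cell(3,5) dab: {S}
  cell(0,3) bbcd: {S}
  cell(1,4) bcda: ∅
  cell(2,5) cdab: {X4}  orig:{}
  cell(0,4) bbcda: ∅
  cell(1,5) bcdab: {B}
  cell(0,5) bbcdab: {S}

S ∈ T[0,5] ⇒ YES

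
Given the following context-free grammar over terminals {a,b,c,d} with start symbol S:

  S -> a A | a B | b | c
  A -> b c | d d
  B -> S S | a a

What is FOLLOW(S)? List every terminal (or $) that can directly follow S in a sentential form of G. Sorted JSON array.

Compute FIRST by fixpoint:
round 1:
  A via A→b c: +{b}
  A via A→d d: +{d}
  B via B→a a: +{a}
  S via S→a A: +{a}
  S via S→b: +{b}
  S via S→c: +{c}
  FIRST[S]={a,b,c}  FIRST[A]={b,d}  FIRST[B]={a}
round 2:
  B via B→S S: +{b,c}
  FIRST[S]={a,b,c}  FIRST[A]={b,d}  FIRST[B]={a,b,c}
round 3: done
  FIRST[S]={a,b,c}  FIRST[A]={b,d}  FIRST[B]={a,b,c}

FOLLOW sets:
initialize: $ ∈ FOLLOW(S)
pass 1:
  B→S S: FOLLOW(S) ⊇ FIRST(S) = {a,b,c}; new: +{a,b,c}
  S→a A: FOLLOW(A) ⊇ FOLLOW(S) ⊇ {$,a,b,c}; new: +{$,a,b,c}
  S→a B: FOLLOW(B) ⊇ FOLLOW(S) ⊇ {$,a,b,c}; new: +{$,a,b,c}
  FOLLOW[S]={$,a,b,c}  FOLLOW[A]={$,a,b,c}  FOLLOW[B]={$,a,b,c}
pass 2: (no change)
  FOLLOW[S]={$,a,b,c}  FOLLOW[A]={$,a,b,c}  FOLLOW[B]={$,a,b,c}

FOLLOW(S) = ["$", "a", "b", "c"]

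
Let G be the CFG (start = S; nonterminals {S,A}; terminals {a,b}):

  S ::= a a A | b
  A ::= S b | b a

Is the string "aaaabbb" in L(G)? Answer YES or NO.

Convert to CNF:
  S -> T1 X2 | b
  A -> S T0 | T0 T1
  T0 -> b
  T1 -> a
  X2 -> T1 A

CYK table (by increasing span):
  cell(0,0) a: {T1}  orig:{}
  cell(1,1) a: {T1}  orig:{}
  cell(2,2) a: {T1}  orig:{}
  cell(3,3) a: {T1}  orig:{}
  cell(4,4) b: {S,T0}  orig:{S}
  cell(5,5) b: {S,T0}  orig:{S}
  cell(6,6) b: {S,T0}  orig:{S}
  cell(0,1) aa: ∅
  cell(1,2) aa: ∅
  cell(2,3) aa: ∅
  cell(3,4) ab: ∅
  cell(4,5) bb: {A}
  cell(5,6) bb: {A}
  cell(0,2) aaa: ∅
  cell(1,3) aaa: ∅
  cell(2,4) aab: ∅
  cell(3,5) abb: {X2}  orig:{}
  cell(4,6) bbb: ∅
  cell(0,3) aaaa: ∅
  cell(1,4) aaab: ∅
  cell(2,5) aabb: {S}
  cell(3,6) abbb: ∅
  cell(0,4) aaaab: ∅
  cell(1,5) aaabb: ∅
  cell(2,6) aabbb: {A}
  cell(0,5) aaaabb: ∅
  cell(1,6) aaabbb: {X2}  orig:{}
  cell(0,6) aaaabbb: {S}

S ∈ T[0,6] ⇒ YES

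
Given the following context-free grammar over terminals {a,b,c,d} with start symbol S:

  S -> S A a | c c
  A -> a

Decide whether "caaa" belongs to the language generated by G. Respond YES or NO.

CNF form of G:
  S -> S X2 | T1 T1
  A -> a
  T0 -> a
  T1 -> c
  X2 -> A T0

Fill CYK table bottom-up:
  cell(0,0) c: {T1}  orig:{}
  cell(1,1) a: {A,T0}  orig:{A}
  cell(2,2) a: {A,T0}  orig:{A}
  cell(3,3) a: {A,T0}  orig:{A}
  cell(0,1) ca: ∅
  cell(1,2) aa: {X2}  orig:{}
  cell(2,3) aa: {X2}  orig:{}
  cell(0,2) caa: ∅
  cell(1,3) aaa: ∅
  cell(0,3) caaa: ∅

S ∉ T[0,3] ⇒ NO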